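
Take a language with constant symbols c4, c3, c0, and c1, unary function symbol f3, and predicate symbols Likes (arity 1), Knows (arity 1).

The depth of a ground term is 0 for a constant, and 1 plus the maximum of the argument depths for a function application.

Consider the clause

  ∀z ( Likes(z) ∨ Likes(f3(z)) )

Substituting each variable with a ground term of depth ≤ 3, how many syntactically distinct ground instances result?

Ground terms of depth ≤ 3:
  Write N_k for the number of ground terms of depth ≤ k. A term of depth ≤ k is either a constant or a function symbol applied to arguments of depth ≤ k−1, so N_k = 4 + N_{k-1}.
  N_0 = 4
  N_1 = 4 + 4 = 8
  N_2 = 4 + 8 = 12
  N_3 = 4 + 12 = 16
So there are 16 ground terms available for substitution.
The variable z ranges independently over the available ground terms, and distinct assignments produce distinct instances.
Number of ground instances = 16.

16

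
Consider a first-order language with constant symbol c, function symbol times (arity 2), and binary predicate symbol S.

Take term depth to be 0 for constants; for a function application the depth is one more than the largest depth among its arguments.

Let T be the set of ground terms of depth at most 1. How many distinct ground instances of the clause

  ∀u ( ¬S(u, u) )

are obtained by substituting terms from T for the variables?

Ground terms of depth ≤ 1:
  Write N_k for the number of ground terms of depth ≤ k. A term of depth ≤ k is either a constant or a function symbol applied to arguments of depth ≤ k−1, so N_k = 1 + N_{k-1}^2.
  N_0 = 1
  N_1 = 1 + 1^2 = 2
  Explicitly: c, times(c, c).
So there are 2 ground terms available for substitution.
The body mentions the single quantified variable u; since ground terms form a free algebra, no two substitutions collapse to the same formula.
Number of ground instances = 2.

2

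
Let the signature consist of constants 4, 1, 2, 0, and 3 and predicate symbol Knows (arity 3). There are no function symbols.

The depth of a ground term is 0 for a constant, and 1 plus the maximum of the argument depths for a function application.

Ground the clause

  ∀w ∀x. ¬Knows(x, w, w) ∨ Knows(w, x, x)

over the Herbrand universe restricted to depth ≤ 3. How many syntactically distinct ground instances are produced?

25

Ground terms of depth ≤ 3:
  With no function symbols every ground term is a constant, so there are exactly 5 ground terms at every depth bound.
  N_0 = 5
  N_1 = 5
  N_2 = 5
  N_3 = 5
So there are 5 ground terms available for substitution.
The clause has 2 distinct variables (w, x), each appearing in the body. In the free term algebra distinct substitutions yield syntactically distinct ground instances.
Number of ground instances = 5^2 = 25.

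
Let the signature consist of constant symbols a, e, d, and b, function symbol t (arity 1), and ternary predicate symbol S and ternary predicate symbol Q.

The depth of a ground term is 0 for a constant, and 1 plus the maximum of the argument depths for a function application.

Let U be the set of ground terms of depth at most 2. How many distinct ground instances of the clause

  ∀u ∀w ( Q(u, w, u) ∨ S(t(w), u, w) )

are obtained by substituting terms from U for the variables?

Ground terms of depth ≤ 2:
  Let N_k count ground terms of depth at most k. Each non-constant term of depth ≤ k is some function symbol applied to depth-≤(k−1) arguments, giving N_k = 4 + N_{k-1}.
  N_0 = 4
  N_1 = 4 + 4 = 8
  N_2 = 4 + 8 = 12
  Explicitly: a, e, d, b, t(a), t(e), t(d), t(b), t(t(a)), t(t(e)), t(t(d)), t(t(b)).
So there are 12 ground terms available for substitution.
The body mentions every one of the 2 quantified variables; since ground terms form a free algebra, no two substitutions collapse to the same formula.
Number of ground instances = 12^2 = 144.

144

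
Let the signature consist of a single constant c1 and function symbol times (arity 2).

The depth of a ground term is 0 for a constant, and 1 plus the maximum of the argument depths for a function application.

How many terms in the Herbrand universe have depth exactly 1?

If N_k denotes the number of depth-≤k ground terms, the 1 constant gives N_0 = 1, and each function symbol of arity r contributes N_{k-1}^r new terms at level k: N_k = 1 + N_{k-1}^2.
N_0 = 1
N_1 = 1 + 1^2 = 2
Terms of depth exactly 1: N_1 − N_0 = 2 − 1 = 1.

1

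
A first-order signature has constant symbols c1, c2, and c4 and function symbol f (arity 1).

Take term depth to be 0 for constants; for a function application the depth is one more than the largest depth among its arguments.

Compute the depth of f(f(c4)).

2

depth(f(c4)) = 1 + depth(c4) = 1 + 0 = 1
depth(f(f(c4))) = 1 + depth(f(c4)) = 1 + 1 = 2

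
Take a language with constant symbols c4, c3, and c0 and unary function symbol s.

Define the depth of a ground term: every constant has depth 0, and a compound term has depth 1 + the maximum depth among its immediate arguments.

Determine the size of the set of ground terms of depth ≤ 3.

12

Let N_k = |{terms of depth ≤ k}|. Then N_0 = 3 and N_k = 3 + N_{k-1} for k ≥ 1 (one summand per function symbol, arity giving the exponent).
N_0 = 3
N_1 = 3 + 3 = 6
N_2 = 3 + 6 = 9
N_3 = 3 + 9 = 12
Explicitly: c4, c3, c0, s(c4), s(c3), s(c0), s(s(c4)), s(s(c3)), s(s(c0)), s(s(s(c4))), s(s(s(c3))), s(s(s(c0))).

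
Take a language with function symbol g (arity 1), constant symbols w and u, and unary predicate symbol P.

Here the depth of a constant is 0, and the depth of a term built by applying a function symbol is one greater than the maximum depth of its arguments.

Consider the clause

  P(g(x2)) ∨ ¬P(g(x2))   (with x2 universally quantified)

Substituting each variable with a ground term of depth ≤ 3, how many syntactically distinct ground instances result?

8

Ground terms of depth ≤ 3:
  Let N_k count ground terms of depth at most k. Each non-constant term of depth ≤ k is some function symbol applied to depth-≤(k−1) arguments, giving N_k = 2 + N_{k-1}.
  N_0 = 2
  N_1 = 2 + 2 = 4
  N_2 = 2 + 4 = 6
  N_3 = 2 + 6 = 8
So there are 8 ground terms available for substitution.
There is 1 variable to instantiate (x2),  occurring in at least one literal, so different choices give different ground instances.
Number of ground instances = 8.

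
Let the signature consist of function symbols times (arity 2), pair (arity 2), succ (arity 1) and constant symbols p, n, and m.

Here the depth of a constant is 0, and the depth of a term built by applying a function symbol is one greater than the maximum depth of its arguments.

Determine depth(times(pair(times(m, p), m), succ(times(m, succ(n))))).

depth(times(m, p)) = 1 + max(0, 0) = 1
depth(pair(times(m, p), m)) = 1 + max(1, 0) = 2
depth(succ(n)) = 1 + depth(n) = 1 + 0 = 1
depth(times(m, succ(n))) = 1 + max(0, 1) = 2
depth(succ(times(m, succ(n)))) = 1 + depth(times(m, succ(n))) = 1 + 2 = 3
depth(times(pair(times(m, p), m), succ(times(m, succ(n))))) = 1 + max(2, 3) = 4

4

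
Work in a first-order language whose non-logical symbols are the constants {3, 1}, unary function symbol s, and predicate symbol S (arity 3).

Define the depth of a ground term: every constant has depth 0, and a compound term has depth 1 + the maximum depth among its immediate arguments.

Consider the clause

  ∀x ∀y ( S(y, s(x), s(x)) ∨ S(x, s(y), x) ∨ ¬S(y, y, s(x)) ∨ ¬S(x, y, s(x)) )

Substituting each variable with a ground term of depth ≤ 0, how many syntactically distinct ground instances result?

Ground terms of depth ≤ 0:
  Write N_k for the number of ground terms of depth ≤ k. A term of depth ≤ k is either a constant or a function symbol applied to arguments of depth ≤ k−1, so N_k = 2 + N_{k-1}.
  N_0 = 2
So there are 2 ground terms available for substitution.
The clause has 2 distinct variables (x, y), each appearing in the body. In the free term algebra distinct substitutions yield syntactically distinct ground instances.
Number of ground instances = 2^2 = 4.

4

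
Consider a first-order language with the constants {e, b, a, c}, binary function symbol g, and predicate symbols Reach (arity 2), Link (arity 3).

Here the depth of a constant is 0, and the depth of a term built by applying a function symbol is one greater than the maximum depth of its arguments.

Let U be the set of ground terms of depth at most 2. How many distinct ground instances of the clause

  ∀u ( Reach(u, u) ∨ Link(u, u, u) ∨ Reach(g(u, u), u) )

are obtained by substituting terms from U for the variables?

404

Ground terms of depth ≤ 2:
  If N_k denotes the number of depth-≤k ground terms, the 4 constants give N_0 = 4, and each function symbol of arity r contributes N_{k-1}^r new terms at level k: N_k = 4 + N_{k-1}^2.
  N_0 = 4
  N_1 = 4 + 4^2 = 20
  N_2 = 4 + 20^2 = 404
So there are 404 ground terms available for substitution.
The body mentions the single quantified variable u; since ground terms form a free algebra, no two substitutions collapse to the same formula.
Number of ground instances = 404.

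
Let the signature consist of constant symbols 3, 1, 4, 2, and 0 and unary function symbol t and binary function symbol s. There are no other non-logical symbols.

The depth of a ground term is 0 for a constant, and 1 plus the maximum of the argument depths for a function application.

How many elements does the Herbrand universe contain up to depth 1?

Count level by level. With function symbols t/1, s/2, the terms of depth ≤ k are the 5 constants together with each function applied to depth-≤(k−1) tuples, so N_k = 5 + N_{k-1} + N_{k-1}^2.
N_0 = 5
N_1 = 5 + 5 + 5^2 = 35

35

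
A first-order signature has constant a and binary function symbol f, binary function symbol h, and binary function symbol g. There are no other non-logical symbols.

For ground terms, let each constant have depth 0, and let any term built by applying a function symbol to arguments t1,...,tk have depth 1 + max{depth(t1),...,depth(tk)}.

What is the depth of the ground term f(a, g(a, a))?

2

depth(g(a, a)) = 1 + max(0, 0) = 1
depth(f(a, g(a, a))) = 1 + max(0, 1) = 2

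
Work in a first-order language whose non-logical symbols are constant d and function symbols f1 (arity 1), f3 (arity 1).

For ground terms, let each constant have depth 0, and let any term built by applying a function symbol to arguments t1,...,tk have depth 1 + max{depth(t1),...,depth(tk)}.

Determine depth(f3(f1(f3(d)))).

depth(f3(d)) = 1 + depth(d) = 1 + 0 = 1
depth(f1(f3(d))) = 1 + depth(f3(d)) = 1 + 1 = 2
depth(f3(f1(f3(d)))) = 1 + depth(f1(f3(d))) = 1 + 2 = 3

3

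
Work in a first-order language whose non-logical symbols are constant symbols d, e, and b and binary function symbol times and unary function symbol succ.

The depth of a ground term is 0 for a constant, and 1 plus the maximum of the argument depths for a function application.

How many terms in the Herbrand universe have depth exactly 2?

Let N_k count ground terms of depth at most k. Each non-constant term of depth ≤ k is some function symbol applied to depth-≤(k−1) arguments, giving N_k = 3 + N_{k-1}^2 + N_{k-1}.
N_0 = 3
N_1 = 3 + 3^2 + 3 = 15
N_2 = 3 + 15^2 + 15 = 243
Terms of depth exactly 2: N_2 − N_1 = 243 − 15 = 228.

228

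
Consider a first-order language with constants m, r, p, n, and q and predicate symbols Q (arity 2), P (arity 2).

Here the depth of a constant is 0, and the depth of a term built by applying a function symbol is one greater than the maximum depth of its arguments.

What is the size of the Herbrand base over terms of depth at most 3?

First count ground terms of depth ≤ 3.
With no function symbols every ground term is a constant, so there are exactly 5 ground terms at every depth bound.
N_0 = 5
N_1 = 5
N_2 = 5
N_3 = 5
Explicitly: m, r, p, n, q.
So |H| = 5.
For each predicate symbol, the number of ground atoms is |H| raised to its arity; summing:
  Q: 5^2 = 25;  P: 5^2 = 25
Total ground atoms: 25 + 25 = 50.

50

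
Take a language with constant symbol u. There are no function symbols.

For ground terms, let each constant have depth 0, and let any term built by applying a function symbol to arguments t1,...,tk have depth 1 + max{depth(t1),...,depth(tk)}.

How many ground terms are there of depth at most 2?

With no function symbols every ground term is a constant, so there is exactly 1 ground term at every depth bound.
N_0 = 1
N_1 = 1
N_2 = 1
Explicitly: u.

1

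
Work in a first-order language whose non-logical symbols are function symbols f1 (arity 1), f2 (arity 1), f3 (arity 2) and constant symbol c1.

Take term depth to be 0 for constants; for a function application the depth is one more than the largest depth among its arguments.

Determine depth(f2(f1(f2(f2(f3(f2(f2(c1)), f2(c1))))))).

7

depth(f2(c1)) = 1 + depth(c1) = 1 + 0 = 1
depth(f2(f2(c1))) = 1 + depth(f2(c1)) = 1 + 1 = 2
depth(f3(f2(f2(c1)), f2(c1))) = 1 + max(2, 1) = 3
depth(f2(f3(f2(f2(c1)), f2(c1)))) = 1 + depth(f3(f2(f2(c1)), f2(c1))) = 1 + 3 = 4
depth(f2(f2(f3(f2(f2(c1)), f2(c1))))) = 1 + depth(f2(f3(f2(f2(c1)), f2(c1)))) = 1 + 4 = 5
depth(f1(f2(f2(f3(f2(f2(c1)), f2(c1)))))) = 1 + depth(f2(f2(f3(f2(f2(c1)), f2(c1))))) = 1 + 5 = 6
depth(f2(f1(f2(f2(f3(f2(f2(c1)), f2(c1))))))) = 1 + depth(f1(f2(f2(f3(f2(f2(c1)), f2(c1)))))) = 1 + 6 = 7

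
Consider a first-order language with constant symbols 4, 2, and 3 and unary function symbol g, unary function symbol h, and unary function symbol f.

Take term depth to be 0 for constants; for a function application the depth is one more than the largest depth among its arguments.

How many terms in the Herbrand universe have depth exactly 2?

Let N_k = |{terms of depth ≤ k}|. Then N_0 = 3 and N_k = 3 + N_{k-1} + N_{k-1} + N_{k-1} for k ≥ 1 (one summand per function symbol, arity giving the exponent).
N_0 = 3
N_1 = 3 + 3 + 3 + 3 = 12
N_2 = 3 + 12 + 12 + 12 = 39
Terms of depth exactly 2: N_2 − N_1 = 39 − 12 = 27.

27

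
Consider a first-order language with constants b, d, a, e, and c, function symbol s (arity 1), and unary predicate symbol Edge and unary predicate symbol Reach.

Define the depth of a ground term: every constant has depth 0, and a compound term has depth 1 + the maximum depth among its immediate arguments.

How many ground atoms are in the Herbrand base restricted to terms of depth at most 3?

40

First count ground terms of depth ≤ 3.
Let N_k count ground terms of depth at most k. Each non-constant term of depth ≤ k is some function symbol applied to depth-≤(k−1) arguments, giving N_k = 5 + N_{k-1}.
N_0 = 5
N_1 = 5 + 5 = 10
N_2 = 5 + 10 = 15
N_3 = 5 + 15 = 20
So |H| = 20.
A ground atom is a predicate applied to a tuple of terms from H, so the count is the sum over predicates of |H|^arity:
  Edge: 20;  Reach: 20
Total ground atoms: 20 + 20 = 40.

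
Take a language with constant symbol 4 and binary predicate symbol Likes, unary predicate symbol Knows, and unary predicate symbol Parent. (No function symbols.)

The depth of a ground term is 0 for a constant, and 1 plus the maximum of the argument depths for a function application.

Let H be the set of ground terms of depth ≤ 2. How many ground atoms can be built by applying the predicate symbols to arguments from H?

3

First count ground terms of depth ≤ 2.
With no function symbols every ground term is a constant, so there is exactly 1 ground term at every depth bound.
N_0 = 1
N_1 = 1
N_2 = 1
Explicitly: 4.
So |H| = 1.
A ground atom is a predicate applied to a tuple of terms from H, so the count is the sum over predicates of |H|^arity:
  Likes: 1^2 = 1;  Knows: 1;  Parent: 1
Total ground atoms: 1 + 1 + 1 = 3.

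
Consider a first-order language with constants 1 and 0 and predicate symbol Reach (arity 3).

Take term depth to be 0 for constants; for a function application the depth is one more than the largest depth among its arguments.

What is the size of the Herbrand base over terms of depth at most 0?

First count ground terms of depth ≤ 0.
With no function symbols every ground term is a constant, so there are exactly 2 ground terms at every depth bound.
N_0 = 2
Explicitly: 1, 0.
So |H| = 2.
Each predicate of arity r yields |H|^r ground atoms (one per choice of an r-tuple from H):
  Reach: 2^3 = 8
Total ground atoms: 8.

8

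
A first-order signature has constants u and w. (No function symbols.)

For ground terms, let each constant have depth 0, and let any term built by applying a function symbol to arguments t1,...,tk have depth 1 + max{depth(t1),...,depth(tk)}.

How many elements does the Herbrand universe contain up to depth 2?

2

With no function symbols every ground term is a constant, so there are exactly 2 ground terms at every depth bound.
N_0 = 2
N_1 = 2
N_2 = 2
Explicitly: u, w.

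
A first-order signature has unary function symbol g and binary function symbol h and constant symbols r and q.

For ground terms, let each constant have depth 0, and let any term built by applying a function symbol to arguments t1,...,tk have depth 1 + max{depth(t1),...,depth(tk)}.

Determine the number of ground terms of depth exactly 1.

6

Write N_k for the number of ground terms of depth ≤ k. A term of depth ≤ k is either a constant or a function symbol applied to arguments of depth ≤ k−1, so N_k = 2 + N_{k-1} + N_{k-1}^2.
N_0 = 2
N_1 = 2 + 2 + 2^2 = 8
Terms of depth exactly 1: N_1 − N_0 = 8 − 2 = 6.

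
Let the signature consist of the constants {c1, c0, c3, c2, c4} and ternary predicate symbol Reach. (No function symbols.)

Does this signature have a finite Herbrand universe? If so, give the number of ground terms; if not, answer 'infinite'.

5

There are no function symbols, so every ground term is one of the 5 constants.
The Herbrand universe is {c1, c0, c3, c2, c4}, which is finite with 5 elements.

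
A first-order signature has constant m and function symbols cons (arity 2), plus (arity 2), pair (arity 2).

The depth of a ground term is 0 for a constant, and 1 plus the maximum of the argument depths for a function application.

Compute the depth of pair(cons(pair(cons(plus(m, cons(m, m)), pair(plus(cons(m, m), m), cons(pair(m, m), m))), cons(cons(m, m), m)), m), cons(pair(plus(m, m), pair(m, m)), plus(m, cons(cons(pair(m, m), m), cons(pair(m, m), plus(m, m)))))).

depth(cons(m, m)) = 1 + max(0, 0) = 1
depth(plus(m, cons(m, m))) = 1 + max(0, 1) = 2
depth(plus(cons(m, m), m)) = 1 + max(1, 0) = 2
depth(pair(m, m)) = 1 + max(0, 0) = 1
depth(cons(pair(m, m), m)) = 1 + max(1, 0) = 2
depth(pair(plus(cons(m, m), m), cons(pair(m, m), m))) = 1 + max(2, 2) = 3
depth(cons(plus(m, cons(m, m)), pair(plus(cons(m, m), m), cons(pair(m, m), m)))) = 1 + max(2, 3) = 4
depth(cons(cons(m, m), m)) = 1 + max(1, 0) = 2
depth(pair(cons(plus(m, cons(m, m)), pair(plus(cons(m, m), m), cons(pair(m, m), m))), cons(cons(m, m), m))) = 1 + max(4, 2) = 5
depth(cons(pair(cons(plus(m, cons(m, m)), pair(plus(cons(m, m), m), cons(pair(m, m), m))), cons(cons(m, m), m)), m)) = 1 + max(5, 0) = 6
depth(plus(m, m)) = 1 + max(0, 0) = 1
depth(pair(plus(m, m), pair(m, m))) = 1 + max(1, 1) = 2
depth(cons(pair(m, m), plus(m, m))) = 1 + max(1, 1) = 2
depth(cons(cons(pair(m, m), m), cons(pair(m, m), plus(m, m)))) = 1 + max(2, 2) = 3
depth(plus(m, cons(cons(pair(m, m), m), cons(pair(m, m), plus(m, m))))) = 1 + max(0, 3) = 4
depth(cons(pair(plus(m, m), pair(m, m)), plus(m, cons(cons(pair(m, m), m), cons(pair(m, m), plus(m, m)))))) = 1 + max(2, 4) = 5
depth(pair(cons(pair(cons(plus(m, cons(m, m)), pair(plus(cons(m, m), m), cons(pair(m, m), m))), cons(cons(m, m), m)), m), cons(pair(plus(m, m), pair(m, m)), plus(m, cons(cons(pair(m, m), m), cons(pair(m, m), plus(m, m))))))) = 1 + max(6, 5) = 7

7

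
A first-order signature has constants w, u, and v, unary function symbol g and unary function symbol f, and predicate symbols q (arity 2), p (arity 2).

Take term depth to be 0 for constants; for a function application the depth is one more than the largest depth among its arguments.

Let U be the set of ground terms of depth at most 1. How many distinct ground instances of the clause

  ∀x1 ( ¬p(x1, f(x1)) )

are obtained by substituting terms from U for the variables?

9

Ground terms of depth ≤ 1:
  Count level by level. With function symbols g/1, f/1, the terms of depth ≤ k are the 3 constants together with each function applied to depth-≤(k−1) tuples, so N_k = 3 + N_{k-1} + N_{k-1}.
  N_0 = 3
  N_1 = 3 + 3 + 3 = 9
  Explicitly: w, u, v, g(w), g(u), g(v), f(w), f(u), f(v).
So there are 9 ground terms available for substitution.
The body mentions the single quantified variable x1; since ground terms form a free algebra, no two substitutions collapse to the same formula.
Number of ground instances = 9.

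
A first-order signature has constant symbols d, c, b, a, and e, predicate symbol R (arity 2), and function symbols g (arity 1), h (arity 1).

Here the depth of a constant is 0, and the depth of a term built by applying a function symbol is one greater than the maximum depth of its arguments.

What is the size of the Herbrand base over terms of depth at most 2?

1225

First count ground terms of depth ≤ 2.
Write N_k for the number of ground terms of depth ≤ k. A term of depth ≤ k is either a constant or a function symbol applied to arguments of depth ≤ k−1, so N_k = 5 + N_{k-1} + N_{k-1}.
N_0 = 5
N_1 = 5 + 5 + 5 = 15
N_2 = 5 + 15 + 15 = 35
So |H| = 35.
For each predicate symbol, the number of ground atoms is |H| raised to its arity; summing:
  R: 35^2 = 1225
Total ground atoms: 1225.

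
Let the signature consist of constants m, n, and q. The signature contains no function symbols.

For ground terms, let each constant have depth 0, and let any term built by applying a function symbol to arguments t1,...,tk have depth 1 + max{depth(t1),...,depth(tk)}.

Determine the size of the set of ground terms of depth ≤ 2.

With no function symbols every ground term is a constant, so there are exactly 3 ground terms at every depth bound.
N_0 = 3
N_1 = 3
N_2 = 3
Explicitly: m, n, q.

3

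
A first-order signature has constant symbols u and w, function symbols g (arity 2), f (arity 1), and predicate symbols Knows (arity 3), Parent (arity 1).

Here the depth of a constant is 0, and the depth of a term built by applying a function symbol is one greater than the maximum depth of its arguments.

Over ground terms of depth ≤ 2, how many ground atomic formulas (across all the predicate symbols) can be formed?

405298

First count ground terms of depth ≤ 2.
Let N_k count ground terms of depth at most k. Each non-constant term of depth ≤ k is some function symbol applied to depth-≤(k−1) arguments, giving N_k = 2 + N_{k-1}^2 + N_{k-1}.
N_0 = 2
N_1 = 2 + 2^2 + 2 = 8
N_2 = 2 + 8^2 + 8 = 74
So |H| = 74.
A ground atom is a predicate applied to a tuple of terms from H, so the count is the sum over predicates of |H|^arity:
  Knows: 74^3 = 405224;  Parent: 74
Total ground atoms: 405224 + 74 = 405298.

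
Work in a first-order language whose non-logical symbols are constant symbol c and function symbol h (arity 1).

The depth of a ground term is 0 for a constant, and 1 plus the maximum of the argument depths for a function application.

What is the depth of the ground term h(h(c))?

2

depth(h(c)) = 1 + depth(c) = 1 + 0 = 1
depth(h(h(c))) = 1 + depth(h(c)) = 1 + 1 = 2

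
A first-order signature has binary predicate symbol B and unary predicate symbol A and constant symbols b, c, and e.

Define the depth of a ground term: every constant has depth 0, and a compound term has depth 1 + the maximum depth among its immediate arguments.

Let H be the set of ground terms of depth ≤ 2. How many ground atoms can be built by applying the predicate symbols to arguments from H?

First count ground terms of depth ≤ 2.
With no function symbols every ground term is a constant, so there are exactly 3 ground terms at every depth bound.
N_0 = 3
N_1 = 3
N_2 = 3
Explicitly: b, c, e.
So |H| = 3.
A ground atom is a predicate applied to a tuple of terms from H, so the count is the sum over predicates of |H|^arity:
  B: 3^2 = 9;  A: 3
Total ground atoms: 9 + 3 = 12.

12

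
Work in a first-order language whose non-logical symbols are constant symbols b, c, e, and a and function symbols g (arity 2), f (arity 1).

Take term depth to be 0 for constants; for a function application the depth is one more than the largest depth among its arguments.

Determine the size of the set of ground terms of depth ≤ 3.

If N_k denotes the number of depth-≤k ground terms, the 4 constants give N_0 = 4, and each function symbol of arity r contributes N_{k-1}^r new terms at level k: N_k = 4 + N_{k-1}^2 + N_{k-1}.
N_0 = 4
N_1 = 4 + 4^2 + 4 = 24
N_2 = 4 + 24^2 + 24 = 604
N_3 = 4 + 604^2 + 604 = 365424

365424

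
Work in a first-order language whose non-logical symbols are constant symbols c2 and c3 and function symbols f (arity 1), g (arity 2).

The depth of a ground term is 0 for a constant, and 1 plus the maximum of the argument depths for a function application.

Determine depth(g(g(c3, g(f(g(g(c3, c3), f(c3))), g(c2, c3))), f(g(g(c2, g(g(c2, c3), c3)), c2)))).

depth(g(c3, c3)) = 1 + max(0, 0) = 1
depth(f(c3)) = 1 + depth(c3) = 1 + 0 = 1
depth(g(g(c3, c3), f(c3))) = 1 + max(1, 1) = 2
depth(f(g(g(c3, c3), f(c3)))) = 1 + depth(g(g(c3, c3), f(c3))) = 1 + 2 = 3
depth(g(c2, c3)) = 1 + max(0, 0) = 1
depth(g(f(g(g(c3, c3), f(c3))), g(c2, c3))) = 1 + max(3, 1) = 4
depth(g(c3, g(f(g(g(c3, c3), f(c3))), g(c2, c3)))) = 1 + max(0, 4) = 5
depth(g(g(c2, c3), c3)) = 1 + max(1, 0) = 2
depth(g(c2, g(g(c2, c3), c3))) = 1 + max(0, 2) = 3
depth(g(g(c2, g(g(c2, c3), c3)), c2)) = 1 + max(3, 0) = 4
depth(f(g(g(c2, g(g(c2, c3), c3)), c2))) = 1 + depth(g(g(c2, g(g(c2, c3), c3)), c2)) = 1 + 4 = 5
depth(g(g(c3, g(f(g(g(c3, c3), f(c3))), g(c2, c3))), f(g(g(c2, g(g(c2, c3), c3)), c2)))) = 1 + max(5, 5) = 6

6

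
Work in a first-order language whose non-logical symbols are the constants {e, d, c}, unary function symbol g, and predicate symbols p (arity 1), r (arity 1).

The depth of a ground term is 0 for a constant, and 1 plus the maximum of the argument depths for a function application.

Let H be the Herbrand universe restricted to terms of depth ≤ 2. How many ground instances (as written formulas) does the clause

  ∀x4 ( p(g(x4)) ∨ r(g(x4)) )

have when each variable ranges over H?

9

Ground terms of depth ≤ 2:
  Let N_k count ground terms of depth at most k. Each non-constant term of depth ≤ k is some function symbol applied to depth-≤(k−1) arguments, giving N_k = 3 + N_{k-1}.
  N_0 = 3
  N_1 = 3 + 3 = 6
  N_2 = 3 + 6 = 9
So there are 9 ground terms available for substitution.
The clause has 1 distinct variable (x4), which appears in the body. In the free term algebra distinct substitutions yield syntactically distinct ground instances.
Number of ground instances = 9.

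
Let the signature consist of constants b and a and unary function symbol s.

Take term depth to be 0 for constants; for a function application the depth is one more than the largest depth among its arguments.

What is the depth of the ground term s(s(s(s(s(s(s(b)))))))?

depth(s(b)) = 1 + depth(b) = 1 + 0 = 1
depth(s(s(b))) = 1 + depth(s(b)) = 1 + 1 = 2
depth(s(s(s(b)))) = 1 + depth(s(s(b))) = 1 + 2 = 3
depth(s(s(s(s(b))))) = 1 + depth(s(s(s(b)))) = 1 + 3 = 4
depth(s(s(s(s(s(b)))))) = 1 + depth(s(s(s(s(b))))) = 1 + 4 = 5
depth(s(s(s(s(s(s(b))))))) = 1 + depth(s(s(s(s(s(b)))))) = 1 + 5 = 6
depth(s(s(s(s(s(s(s(b)))))))) = 1 + depth(s(s(s(s(s(s(b))))))) = 1 + 6 = 7

7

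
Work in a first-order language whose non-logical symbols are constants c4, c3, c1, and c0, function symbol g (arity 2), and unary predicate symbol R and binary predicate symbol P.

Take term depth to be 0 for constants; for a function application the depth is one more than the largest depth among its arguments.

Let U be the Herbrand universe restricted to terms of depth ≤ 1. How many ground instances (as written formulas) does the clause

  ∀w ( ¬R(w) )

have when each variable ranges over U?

Ground terms of depth ≤ 1:
  Count level by level. With function symbols g/2, the terms of depth ≤ k are the 4 constants together with each function applied to depth-≤(k−1) tuples, so N_k = 4 + N_{k-1}^2.
  N_0 = 4
  N_1 = 4 + 4^2 = 20
So there are 20 ground terms available for substitution.
The variable w ranges independently over the available ground terms, and distinct assignments produce distinct instances.
Number of ground instances = 20.

20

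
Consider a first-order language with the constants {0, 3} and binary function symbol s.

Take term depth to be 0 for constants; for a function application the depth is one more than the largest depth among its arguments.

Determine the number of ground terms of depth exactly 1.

4

Write N_k for the number of ground terms of depth ≤ k. A term of depth ≤ k is either a constant or a function symbol applied to arguments of depth ≤ k−1, so N_k = 2 + N_{k-1}^2.
N_0 = 2
N_1 = 2 + 2^2 = 6
Terms of depth exactly 1: N_1 − N_0 = 6 − 2 = 4.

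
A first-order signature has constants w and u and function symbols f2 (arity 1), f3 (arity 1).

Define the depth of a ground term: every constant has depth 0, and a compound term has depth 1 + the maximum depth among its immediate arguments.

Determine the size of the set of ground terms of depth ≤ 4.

If N_k denotes the number of depth-≤k ground terms, the 2 constants give N_0 = 2, and each function symbol of arity r contributes N_{k-1}^r new terms at level k: N_k = 2 + N_{k-1} + N_{k-1}.
N_0 = 2
N_1 = 2 + 2 + 2 = 6
N_2 = 2 + 6 + 6 = 14
N_3 = 2 + 14 + 14 = 30
N_4 = 2 + 30 + 30 = 62

62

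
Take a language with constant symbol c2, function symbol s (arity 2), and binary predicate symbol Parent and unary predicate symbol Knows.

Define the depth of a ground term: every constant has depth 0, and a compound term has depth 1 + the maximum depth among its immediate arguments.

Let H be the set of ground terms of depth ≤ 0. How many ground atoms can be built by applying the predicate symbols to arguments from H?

First count ground terms of depth ≤ 0.
Let N_k count ground terms of depth at most k. Each non-constant term of depth ≤ k is some function symbol applied to depth-≤(k−1) arguments, giving N_k = 1 + N_{k-1}^2.
N_0 = 1
Explicitly: c2.
So |H| = 1.
Each predicate of arity r yields |H|^r ground atoms (one per choice of an r-tuple from H):
  Parent: 1^2 = 1;  Knows: 1
Total ground atoms: 1 + 1 = 2.

2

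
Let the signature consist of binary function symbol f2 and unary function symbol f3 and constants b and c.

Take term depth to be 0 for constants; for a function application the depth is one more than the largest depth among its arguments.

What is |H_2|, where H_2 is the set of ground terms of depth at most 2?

74

Let N_k count ground terms of depth at most k. Each non-constant term of depth ≤ k is some function symbol applied to depth-≤(k−1) arguments, giving N_k = 2 + N_{k-1}^2 + N_{k-1}.
N_0 = 2
N_1 = 2 + 2^2 + 2 = 8
N_2 = 2 + 8^2 + 8 = 74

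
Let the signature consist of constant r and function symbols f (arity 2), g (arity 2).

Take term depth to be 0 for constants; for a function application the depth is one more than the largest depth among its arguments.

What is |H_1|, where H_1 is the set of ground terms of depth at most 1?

Let N_k count ground terms of depth at most k. Each non-constant term of depth ≤ k is some function symbol applied to depth-≤(k−1) arguments, giving N_k = 1 + N_{k-1}^2 + N_{k-1}^2.
N_0 = 1
N_1 = 1 + 1^2 + 1^2 = 3
Explicitly: r, f(r, r), g(r, r).

3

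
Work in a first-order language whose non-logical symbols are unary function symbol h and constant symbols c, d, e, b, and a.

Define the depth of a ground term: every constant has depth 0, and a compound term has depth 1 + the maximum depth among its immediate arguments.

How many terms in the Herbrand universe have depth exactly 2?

5

Let N_k = |{terms of depth ≤ k}|. Then N_0 = 5 and N_k = 5 + N_{k-1} for k ≥ 1 (one summand per function symbol, arity giving the exponent).
N_0 = 5
N_1 = 5 + 5 = 10
N_2 = 5 + 10 = 15
Terms of depth exactly 2: N_2 − N_1 = 15 − 10 = 5.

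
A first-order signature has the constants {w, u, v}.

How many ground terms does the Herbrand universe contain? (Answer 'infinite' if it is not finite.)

3

There are no function symbols, so every ground term is one of the 3 constants.
The Herbrand universe is {w, u, v}, which is finite with 3 elements.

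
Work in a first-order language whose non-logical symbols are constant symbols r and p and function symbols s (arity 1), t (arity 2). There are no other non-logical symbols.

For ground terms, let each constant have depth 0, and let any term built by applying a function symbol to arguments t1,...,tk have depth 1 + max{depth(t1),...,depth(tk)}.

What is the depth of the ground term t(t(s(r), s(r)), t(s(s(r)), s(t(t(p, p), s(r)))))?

depth(s(r)) = 1 + depth(r) = 1 + 0 = 1
depth(t(s(r), s(r))) = 1 + max(1, 1) = 2
depth(s(s(r))) = 1 + depth(s(r)) = 1 + 1 = 2
depth(t(p, p)) = 1 + max(0, 0) = 1
depth(t(t(p, p), s(r))) = 1 + max(1, 1) = 2
depth(s(t(t(p, p), s(r)))) = 1 + depth(t(t(p, p), s(r))) = 1 + 2 = 3
depth(t(s(s(r)), s(t(t(p, p), s(r))))) = 1 + max(2, 3) = 4
depth(t(t(s(r), s(r)), t(s(s(r)), s(t(t(p, p), s(r)))))) = 1 + max(2, 4) = 5

5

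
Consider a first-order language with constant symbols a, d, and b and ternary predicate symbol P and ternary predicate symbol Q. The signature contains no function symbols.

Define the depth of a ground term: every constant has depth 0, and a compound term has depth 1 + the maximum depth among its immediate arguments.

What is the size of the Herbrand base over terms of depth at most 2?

54

First count ground terms of depth ≤ 2.
With no function symbols every ground term is a constant, so there are exactly 3 ground terms at every depth bound.
N_0 = 3
N_1 = 3
N_2 = 3
Explicitly: a, d, b.
So |H| = 3.
For each predicate symbol, the number of ground atoms is |H| raised to its arity; summing:
  P: 3^3 = 27;  Q: 3^3 = 27
Total ground atoms: 27 + 27 = 54.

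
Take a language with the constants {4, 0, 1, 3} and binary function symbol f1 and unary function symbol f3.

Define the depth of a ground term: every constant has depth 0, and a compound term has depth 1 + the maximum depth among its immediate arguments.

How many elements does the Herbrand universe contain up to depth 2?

Let N_k count ground terms of depth at most k. Each non-constant term of depth ≤ k is some function symbol applied to depth-≤(k−1) arguments, giving N_k = 4 + N_{k-1}^2 + N_{k-1}.
N_0 = 4
N_1 = 4 + 4^2 + 4 = 24
N_2 = 4 + 24^2 + 24 = 604

604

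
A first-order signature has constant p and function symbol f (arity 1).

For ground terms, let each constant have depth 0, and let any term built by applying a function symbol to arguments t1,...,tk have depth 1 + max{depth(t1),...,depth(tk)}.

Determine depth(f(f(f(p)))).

depth(f(p)) = 1 + depth(p) = 1 + 0 = 1
depth(f(f(p))) = 1 + depth(f(p)) = 1 + 1 = 2
depth(f(f(f(p)))) = 1 + depth(f(f(p))) = 1 + 2 = 3

3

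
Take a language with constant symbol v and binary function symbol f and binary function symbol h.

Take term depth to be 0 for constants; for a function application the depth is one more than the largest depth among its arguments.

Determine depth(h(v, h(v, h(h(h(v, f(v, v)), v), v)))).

depth(f(v, v)) = 1 + max(0, 0) = 1
depth(h(v, f(v, v))) = 1 + max(0, 1) = 2
depth(h(h(v, f(v, v)), v)) = 1 + max(2, 0) = 3
depth(h(h(h(v, f(v, v)), v), v)) = 1 + max(3, 0) = 4
depth(h(v, h(h(h(v, f(v, v)), v), v))) = 1 + max(0, 4) = 5
depth(h(v, h(v, h(h(h(v, f(v, v)), v), v)))) = 1 + max(0, 5) = 6

6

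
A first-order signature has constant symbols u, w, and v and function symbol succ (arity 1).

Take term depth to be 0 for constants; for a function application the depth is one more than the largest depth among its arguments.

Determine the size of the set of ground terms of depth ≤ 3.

12

Let N_k = |{terms of depth ≤ k}|. Then N_0 = 3 and N_k = 3 + N_{k-1} for k ≥ 1 (one summand per function symbol, arity giving the exponent).
N_0 = 3
N_1 = 3 + 3 = 6
N_2 = 3 + 6 = 9
N_3 = 3 + 9 = 12
Explicitly: u, w, v, succ(u), succ(w), succ(v), succ(succ(u)), succ(succ(w)), succ(succ(v)), succ(succ(succ(u))), succ(succ(succ(w))), succ(succ(succ(v))).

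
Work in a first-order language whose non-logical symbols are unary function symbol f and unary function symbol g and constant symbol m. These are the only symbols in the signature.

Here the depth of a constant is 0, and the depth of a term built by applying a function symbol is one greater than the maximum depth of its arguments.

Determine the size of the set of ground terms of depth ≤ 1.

3

Let N_k = |{terms of depth ≤ k}|. Then N_0 = 1 and N_k = 1 + N_{k-1} + N_{k-1} for k ≥ 1 (one summand per function symbol, arity giving the exponent).
N_0 = 1
N_1 = 1 + 1 + 1 = 3
Explicitly: m, f(m), g(m).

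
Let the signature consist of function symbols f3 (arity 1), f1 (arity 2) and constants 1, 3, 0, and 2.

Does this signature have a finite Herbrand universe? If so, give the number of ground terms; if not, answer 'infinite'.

The signature has at least one function symbol (f3, arity 1) and at least one constant (1).
Iterating f3 gives infinitely many distinct ground terms: 1, f3(1), f3(f3(1)), ...
So the Herbrand universe is infinite.

infinite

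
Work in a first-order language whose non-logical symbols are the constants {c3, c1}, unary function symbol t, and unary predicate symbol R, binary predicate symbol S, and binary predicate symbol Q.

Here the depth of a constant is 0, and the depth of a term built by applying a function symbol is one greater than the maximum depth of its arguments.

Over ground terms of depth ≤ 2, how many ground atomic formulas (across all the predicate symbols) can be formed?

First count ground terms of depth ≤ 2.
Let N_k count ground terms of depth at most k. Each non-constant term of depth ≤ k is some function symbol applied to depth-≤(k−1) arguments, giving N_k = 2 + N_{k-1}.
N_0 = 2
N_1 = 2 + 2 = 4
N_2 = 2 + 4 = 6
Explicitly: c3, c1, t(c3), t(c1), t(t(c3)), t(t(c1)).
So |H| = 6.
A ground atom is a predicate applied to a tuple of terms from H, so the count is the sum over predicates of |H|^arity:
  R: 6;  S: 6^2 = 36;  Q: 6^2 = 36
Total ground atoms: 6 + 36 + 36 = 78.

78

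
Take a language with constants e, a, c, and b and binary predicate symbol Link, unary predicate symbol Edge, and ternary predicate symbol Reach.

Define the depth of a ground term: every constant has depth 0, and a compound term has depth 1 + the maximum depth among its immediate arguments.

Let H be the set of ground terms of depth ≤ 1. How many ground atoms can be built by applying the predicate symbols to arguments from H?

84

First count ground terms of depth ≤ 1.
With no function symbols every ground term is a constant, so there are exactly 4 ground terms at every depth bound.
N_0 = 4
N_1 = 4
So |H| = 4.
Ground atoms are formed by filling each argument slot of a predicate with a term from H, so an r-ary predicate gives |H|^r atoms:
  Link: 4^2 = 16;  Edge: 4;  Reach: 4^3 = 64
Total ground atoms: 16 + 4 + 64 = 84.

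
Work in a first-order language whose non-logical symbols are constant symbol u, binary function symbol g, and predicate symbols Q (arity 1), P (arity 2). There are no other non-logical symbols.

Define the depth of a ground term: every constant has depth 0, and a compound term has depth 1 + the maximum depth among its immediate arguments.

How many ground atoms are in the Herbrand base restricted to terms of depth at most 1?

6

First count ground terms of depth ≤ 1.
Let N_k = |{terms of depth ≤ k}|. Then N_0 = 1 and N_k = 1 + N_{k-1}^2 for k ≥ 1 (one summand per function symbol, arity giving the exponent).
N_0 = 1
N_1 = 1 + 1^2 = 2
Explicitly: u, g(u, u).
So |H| = 2.
A ground atom is a predicate applied to a tuple of terms from H, so the count is the sum over predicates of |H|^arity:
  Q: 2;  P: 2^2 = 4
Total ground atoms: 2 + 4 = 6.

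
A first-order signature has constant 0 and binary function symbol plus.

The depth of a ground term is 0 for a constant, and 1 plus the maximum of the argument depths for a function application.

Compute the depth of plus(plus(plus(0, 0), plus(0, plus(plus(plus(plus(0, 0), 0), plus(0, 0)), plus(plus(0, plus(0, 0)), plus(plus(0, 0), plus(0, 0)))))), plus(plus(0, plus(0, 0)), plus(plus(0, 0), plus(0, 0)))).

depth(plus(0, 0)) = 1 + max(0, 0) = 1
depth(plus(plus(0, 0), 0)) = 1 + max(1, 0) = 2
depth(plus(plus(plus(0, 0), 0), plus(0, 0))) = 1 + max(2, 1) = 3
depth(plus(0, plus(0, 0))) = 1 + max(0, 1) = 2
depth(plus(plus(0, 0), plus(0, 0))) = 1 + max(1, 1) = 2
depth(plus(plus(0, plus(0, 0)), plus(plus(0, 0), plus(0, 0)))) = 1 + max(2, 2) = 3
depth(plus(plus(plus(plus(0, 0), 0), plus(0, 0)), plus(plus(0, plus(0, 0)), plus(plus(0, 0), plus(0, 0))))) = 1 + max(3, 3) = 4
depth(plus(0, plus(plus(plus(plus(0, 0), 0), plus(0, 0)), plus(plus(0, plus(0, 0)), plus(plus(0, 0), plus(0, 0)))))) = 1 + max(0, 4) = 5
depth(plus(plus(0, 0), plus(0, plus(plus(plus(plus(0, 0), 0), plus(0, 0)), plus(plus(0, plus(0, 0)), plus(plus(0, 0), plus(0, 0))))))) = 1 + max(1, 5) = 6
depth(plus(plus(plus(0, 0), plus(0, plus(plus(plus(plus(0, 0), 0), plus(0, 0)), plus(plus(0, plus(0, 0)), plus(plus(0, 0), plus(0, 0)))))), plus(plus(0, plus(0, 0)), plus(plus(0, 0), plus(0, 0))))) = 1 + max(6, 3) = 7

7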